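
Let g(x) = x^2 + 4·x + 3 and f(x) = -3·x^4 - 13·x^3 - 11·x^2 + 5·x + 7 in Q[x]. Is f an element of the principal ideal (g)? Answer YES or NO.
NO

In Q[x] the ideal (g) consists of all multiples of g, so f ∈ (g) iff g | f, i.e. iff the remainder of f on division by g is 0. Divide f by g (g is monic, so eliminate the leading term of the running remainder at each step):
  leading term -3·x^4: subtract (-3·x^2)·g(x) = -3·x^4 - 12·x^3 - 9·x^2, leaving -x^3 - 2·x^2 + 5·x + 7
  leading term -x^3: subtract (-x)·g(x) = -x^3 - 4·x^2 - 3·x, leaving 2·x^2 + 8·x + 7
  leading term 2·x^2: subtract (2)·g(x) = 2·x^2 + 8·x + 6, leaving 1
The remainder r(x) = 1 ≠ 0 (and deg r < deg g), so g ∤ f, i.e. f ∉ (g).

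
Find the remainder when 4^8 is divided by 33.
31

Use repeated squaring. Binary(8) = 1000. Walk through the bits of the exponent 8 left-to-right: at each bit after the leading one, square the running value, then multiply by 4 if the bit is 1 (always reducing mod 33):
  bit 1 = 1 (leading): start with 4.
  bit 2 = 0: square 4^2 = 16 (mod 33).
  bit 3 = 0: square 16^2 = 256 ≡ 25 (mod 33).
  bit 4 = 0: square 25^2 = 625 ≡ 31 (mod 33).
Final value: 4^8 ≡ 31 (mod 33).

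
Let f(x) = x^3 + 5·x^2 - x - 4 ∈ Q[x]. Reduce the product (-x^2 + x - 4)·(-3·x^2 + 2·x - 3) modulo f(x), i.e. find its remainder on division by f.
a · b ≡ 120·x^2 - 19·x - 68 (mod f(x))

First multiply in Q[x] without reducing: a · b = 3·x^4 - 5·x^3 + 17·x^2 - 11·x + 12. Now divide by f(x) = x^3 + 5·x^2 - x - 4, eliminating the leading term at each step:
  leading term 3·x^4: subtract (3·x)·f(x) = 3·x^4 + 15·x^3 - 3·x^2 - 12·x, leaving -20·x^3 + 20·x^2 + x + 12
  leading term -20·x^3: subtract (-20)·f(x) = -20·x^3 - 100·x^2 + 20·x + 80, leaving 120·x^2 - 19·x - 68
The degree is now < 3, so this is the remainder. Hence a · b ≡ 120·x^2 - 19·x - 68 in Q[x]/(f).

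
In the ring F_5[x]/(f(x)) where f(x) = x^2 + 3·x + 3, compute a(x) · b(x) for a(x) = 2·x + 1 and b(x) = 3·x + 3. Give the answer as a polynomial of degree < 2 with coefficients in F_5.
a · b ≡ x (mod f(x))

Multiply as integer polynomials: a · b = 6·x^2 + 9·x + 3. Reducing coefficients mod 5: a · b ≡ x^2 + 4·x + 3. Now divide by f(x) = x^2 + 3·x + 3 in F_5[x], eliminating the leading term at each step:
  leading term x^2: subtract (1)·f(x) = x^2 + 3·x + 3, leaving x (coefficients mod 5)
The degree is now < 2, so this is the remainder. Hence a · b ≡ x in F_5[x]/(f).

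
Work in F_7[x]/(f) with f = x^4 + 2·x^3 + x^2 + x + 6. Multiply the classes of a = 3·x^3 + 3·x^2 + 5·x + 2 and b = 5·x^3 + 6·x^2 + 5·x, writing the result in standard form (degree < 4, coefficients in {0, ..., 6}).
a · b ≡ 5·x^3 + 5·x^2 + 4·x + 2 (mod f(x))

Multiply as integer polynomials: a · b = 15·x^6 + 33·x^5 + 58·x^4 + 55·x^3 + 37·x^2 + 10·x. Reducing coefficients mod 7: a · b ≡ x^6 + 5·x^5 + 2·x^4 + 6·x^3 + 2·x^2 + 3·x. Now divide by f(x) = x^4 + 2·x^3 + x^2 + x + 6 in F_7[x], eliminating the leading term at each step:
  leading term x^6: subtract (x^2)·f(x) = x^6 + 2·x^5 + x^4 + x^3 + 6·x^2, leaving 3·x^5 + x^4 + 5·x^3 + 3·x^2 + 3·x (coefficients mod 7)
  leading term 3·x^5: subtract (3·x)·f(x) = 3·x^5 + 6·x^4 + 3·x^3 + 3·x^2 + 4·x, leaving 2·x^4 + 2·x^3 + 6·x (coefficients mod 7)
  leading term 2·x^4: subtract (2)·f(x) = 2·x^4 + 4·x^3 + 2·x^2 + 2·x + 5, leaving 5·x^3 + 5·x^2 + 4·x + 2 (coefficients mod 7)
The degree is now < 4, so this is the remainder. Hence a · b ≡ 5·x^3 + 5·x^2 + 4·x + 2 in F_7[x]/(f).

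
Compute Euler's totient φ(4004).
φ is multiplicative, with φ(p^e) = p^e − p^(e−1). Factorise 4004 = 2^2 · 7 · 11 · 13. Then
  φ(4004) = (2^2 − 2^1) · (7 − 1) · (11 − 1) · (13 − 1) = 2 · 6 · 10 · 12 = 1440.

Final answer: φ(4004) = 1440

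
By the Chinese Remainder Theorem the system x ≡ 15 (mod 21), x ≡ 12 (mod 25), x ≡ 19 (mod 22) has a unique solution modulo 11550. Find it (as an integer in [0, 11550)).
The moduli 21, 25, 22 are pairwise coprime, so by the CRT there is a unique solution mod 21·25·22 = 11550.
Solve by successive substitution. Start with x ≡ 15 (mod 21).
  Combine with x ≡ 12 (mod 25): write x = 15 + 21·t and require 15 + 21·t ≡ 12 (mod 25), i.e. 21·t ≡ 12 − 15 ≡ 22 (mod 25). Since 21^(−1) ≡ 6 (mod 25), t ≡ 6·22 ≡ 7 (mod 25). So x ≡ 15 + 21·7 = 162 (mod 525).
  Combine with x ≡ 19 (mod 22): write x = 162 + 525·t and require 162 + 525·t ≡ 19 (mod 22), i.e. 525·t ≡ 19 − 162 ≡ 11 (mod 22). Since 525^(−1) ≡ 7 (mod 22) (525 ≡ 19 (mod 22)), t ≡ 7·11 ≡ 11 (mod 22). So x ≡ 162 + 525·11 = 5937 (mod 11550).
Unique solution in [0, 11550): x = 5937.

Final answer: x ≡ 5937 (mod 11550); the representative in [0, 11550) is 5937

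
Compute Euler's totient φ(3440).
φ(3440) = 1344

φ is multiplicative, with φ(p^e) = p^e − p^(e−1). Factorise 3440 = 2^4 · 5 · 43. Then
  φ(3440) = (2^4 − 2^3) · (5 − 1) · (43 − 1) = 8 · 4 · 42 = 1344.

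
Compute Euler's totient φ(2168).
φ(2168) = 1080

φ is multiplicative, with φ(p^e) = p^e − p^(e−1). Factorise 2168 = 2^3 · 271. Then
  φ(2168) = (2^3 − 2^2) · (271 − 1) = 4 · 270 = 1080.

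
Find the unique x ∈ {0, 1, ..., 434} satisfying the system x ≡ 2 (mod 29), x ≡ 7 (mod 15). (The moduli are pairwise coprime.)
The moduli 29, 15 are pairwise coprime, so by the CRT there is a unique solution mod 29·15 = 435.
Solve by successive substitution. Start with x ≡ 2 (mod 29).
  Combine with x ≡ 7 (mod 15): write x = 2 + 29·t and require 2 + 29·t ≡ 7 (mod 15), i.e. 29·t ≡ 7 − 2 ≡ 5 (mod 15). Since 29^(−1) ≡ 14 (mod 15) (29 ≡ 14 (mod 15)), t ≡ 14·5 ≡ 10 (mod 15). So x ≡ 2 + 29·10 = 292 (mod 435).
Unique solution in [0, 435): x = 292.

Final answer: x ≡ 292 (mod 435); the representative in [0, 435) is 292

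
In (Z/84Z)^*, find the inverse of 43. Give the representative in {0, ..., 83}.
Apply the extended Euclidean algorithm to (84, 43), tracking rows (r, s, t) with s·84 + t·43 = r. Each division r_prev = q·r_cur + r_new produces the new row as (previous row) − q·(current row):
  row A: (84, 1, 0)   [1·84 + 0·43 = 84]
  row B: (43, 0, 1)   [0·84 + 1·43 = 43]
  84 = 1·43 + 41   → row C = row A − 1·row B = (41, 1, −1)   [check: 1·84 − 1·43 = 41]
  43 = 1·41 + 2   → row D = row B − 1·row C = (2, −1, 2)   [check: −1·84 + 2·43 = 2]
  41 = 20·2 + 1   → row E = row C − 20·row D = (1, 21, −41)   [check: 21·84 − 41·43 = 1]
  2 = 2·1 + 0   → remainder 0, stop. gcd = 1 (last nonzero row E).
The gcd is 1, so 43 is invertible mod 84. The last nonzero row gives 21·84 − 41·43 = 1, so t = −41. So 43^(−1) ≡ −41 ≡ 43 (mod 84). Verify: 43 · 43 = 1849 ≡ 1 (mod 84). ✓

Final answer: 43^(−1) ≡ 43 (mod 84)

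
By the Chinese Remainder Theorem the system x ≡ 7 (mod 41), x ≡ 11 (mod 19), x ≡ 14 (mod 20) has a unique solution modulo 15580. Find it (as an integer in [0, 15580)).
The moduli 41, 19, 20 are pairwise coprime, so by the CRT there is a unique solution mod 41·19·20 = 15580.
Solve by successive substitution. Start with x ≡ 7 (mod 41).
  Combine with x ≡ 11 (mod 19): write x = 7 + 41·t and require 7 + 41·t ≡ 11 (mod 19), i.e. 41·t ≡ 11 − 7 ≡ 4 (mod 19). Since 41^(−1) ≡ 13 (mod 19) (41 ≡ 3 (mod 19)), t ≡ 13·4 ≡ 14 (mod 19). So x ≡ 7 + 41·14 = 581 (mod 779).
  Combine with x ≡ 14 (mod 20): write x = 581 + 779·t and require 581 + 779·t ≡ 14 (mod 20), i.e. 779·t ≡ 14 − 581 ≡ 13 (mod 20). Since 779^(−1) ≡ 19 (mod 20) (779 ≡ 19 (mod 20)), t ≡ 19·13 ≡ 7 (mod 20). So x ≡ 581 + 779·7 = 6034 (mod 15580).
Unique solution in [0, 15580): x = 6034.

Final answer: x ≡ 6034 (mod 15580); the representative in [0, 15580) is 6034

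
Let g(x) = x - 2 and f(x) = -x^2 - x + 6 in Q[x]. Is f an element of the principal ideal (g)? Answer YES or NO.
In Q[x] the ideal (g) consists of all multiples of g, so f ∈ (g) iff g | f, i.e. iff the remainder of f on division by g is 0. Divide f by g (g is monic, so eliminate the leading term of the running remainder at each step):
  leading term -x^2: subtract (-x)·g(x) = -x^2 + 2·x, leaving 6 - 3·x
  leading term -3·x: subtract (-3)·g(x) = 6 - 3·x, leaving 0
The remainder is 0, so f(x) = g(x) · h(x) with h(x) = -x - 3. Hence g | f, i.e. f ∈ (g).

Final answer: YES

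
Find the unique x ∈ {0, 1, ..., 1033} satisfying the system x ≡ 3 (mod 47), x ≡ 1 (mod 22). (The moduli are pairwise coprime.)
The moduli 47, 22 are pairwise coprime, so by the CRT there is a unique solution mod 47·22 = 1034.
Solve by successive substitution. Start with x ≡ 3 (mod 47).
  Combine with x ≡ 1 (mod 22): write x = 3 + 47·t and require 3 + 47·t ≡ 1 (mod 22), i.e. 47·t ≡ 1 − 3 ≡ 20 (mod 22). Since 47^(−1) ≡ 15 (mod 22) (47 ≡ 3 (mod 22)), t ≡ 15·20 ≡ 14 (mod 22). So x ≡ 3 + 47·14 = 661 (mod 1034).
Unique solution in [0, 1034): x = 661.

Final answer: x ≡ 661 (mod 1034); the representative in [0, 1034) is 661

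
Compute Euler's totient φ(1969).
φ is multiplicative, with φ(p^e) = p^e − p^(e−1). Factorise 1969 = 11 · 179. Then
  φ(1969) = (11 − 1) · (179 − 1) = 10 · 178 = 1780.

Final answer: φ(1969) = 1780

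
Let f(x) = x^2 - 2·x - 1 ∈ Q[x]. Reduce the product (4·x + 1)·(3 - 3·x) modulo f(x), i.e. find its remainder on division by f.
First multiply in Q[x] without reducing: a · b = -12·x^2 + 9·x + 3. Now divide by f(x) = x^2 - 2·x - 1, eliminating the leading term at each step:
  leading term -12·x^2: subtract (-12)·f(x) = -12·x^2 + 24·x + 12, leaving -15·x - 9
The degree is now < 2, so this is the remainder. Hence a · b ≡ -15·x - 9 in Q[x]/(f).

Final answer: a · b ≡ -15·x - 9 (mod f(x))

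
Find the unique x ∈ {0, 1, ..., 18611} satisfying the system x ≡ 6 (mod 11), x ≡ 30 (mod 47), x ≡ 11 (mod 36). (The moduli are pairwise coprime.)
The moduli 11, 47, 36 are pairwise coprime, so by the CRT there is a unique solution mod 11·47·36 = 18612.
Solve by successive substitution. Start with x ≡ 6 (mod 11).
  Combine with x ≡ 30 (mod 47): write x = 6 + 11·t and require 6 + 11·t ≡ 30 (mod 47), i.e. 11·t ≡ 30 − 6 ≡ 24 (mod 47). Since 11^(−1) ≡ 30 (mod 47), t ≡ 30·24 ≡ 15 (mod 47). So x ≡ 6 + 11·15 = 171 (mod 517).
  Combine with x ≡ 11 (mod 36): write x = 171 + 517·t and require 171 + 517·t ≡ 11 (mod 36), i.e. 517·t ≡ 11 − 171 ≡ 20 (mod 36). Since 517^(−1) ≡ 25 (mod 36) (517 ≡ 13 (mod 36)), t ≡ 25·20 ≡ 32 (mod 36). So x ≡ 171 + 517·32 = 16715 (mod 18612).
Unique solution in [0, 18612): x = 16715.

Final answer: x ≡ 16715 (mod 18612); the representative in [0, 18612) is 16715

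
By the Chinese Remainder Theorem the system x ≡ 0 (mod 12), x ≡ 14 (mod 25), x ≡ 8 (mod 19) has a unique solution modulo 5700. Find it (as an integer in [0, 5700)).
x ≡ 2364 (mod 5700); the representative in [0, 5700) is 2364

The moduli 12, 25, 19 are pairwise coprime, so by the CRT there is a unique solution mod 12·25·19 = 5700.
Solve by successive substitution. Start with x ≡ 0 (mod 12).
  Combine with x ≡ 14 (mod 25): write x = 12·t and require 12·t ≡ 14 (mod 25). Since 12^(−1) ≡ 23 (mod 25), t ≡ 23·14 ≡ 22 (mod 25). So x ≡ 12·22 = 264 (mod 300).
  Combine with x ≡ 8 (mod 19): write x = 264 + 300·t and require 264 + 300·t ≡ 8 (mod 19), i.e. 300·t ≡ 8 − 264 ≡ 10 (mod 19). Since 300^(−1) ≡ 14 (mod 19) (300 ≡ 15 (mod 19)), t ≡ 14·10 ≡ 7 (mod 19). So x ≡ 264 + 300·7 = 2364 (mod 5700).
Unique solution in [0, 5700): x = 2364.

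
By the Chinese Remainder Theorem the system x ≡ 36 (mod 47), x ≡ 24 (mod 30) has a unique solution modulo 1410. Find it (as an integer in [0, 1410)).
x ≡ 1164 (mod 1410); the representative in [0, 1410) is 1164

The moduli 47, 30 are pairwise coprime, so by the CRT there is a unique solution mod 47·30 = 1410.
Solve by successive substitution. Start with x ≡ 36 (mod 47).
  Combine with x ≡ 24 (mod 30): write x = 36 + 47·t and require 36 + 47·t ≡ 24 (mod 30), i.e. 47·t ≡ 24 − 36 ≡ 18 (mod 30). Since 47^(−1) ≡ 23 (mod 30) (47 ≡ 17 (mod 30)), t ≡ 23·18 ≡ 24 (mod 30). So x ≡ 36 + 47·24 = 1164 (mod 1410).
Unique solution in [0, 1410): x = 1164.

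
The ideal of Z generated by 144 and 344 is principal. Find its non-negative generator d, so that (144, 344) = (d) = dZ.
(144, 344) = (8); d = 8

In the PID Z, (a, b) is generated by gcd(a, b). Compute gcd(344, 144) with the extended Euclidean algorithm, tracking rows (r, s, t) with s·344 + t·144 = r:
  row A: (344, 1, 0)   [1·344 + 0·144 = 344]
  row B: (144, 0, 1)   [0·344 + 1·144 = 144]
  344 = 2·144 + 56   → row C = row A − 2·row B = (56, 1, −2)   [check: 1·344 − 2·144 = 56]
  144 = 2·56 + 32   → row D = row B − 2·row C = (32, −2, 5)   [check: −2·344 + 5·144 = 32]
  56 = 1·32 + 24   → row E = row C − 1·row D = (24, 3, −7)   [check: 3·344 − 7·144 = 24]
  32 = 1·24 + 8   → row F = row D − 1·row E = (8, −5, 12)   [check: −5·344 + 12·144 = 8]
  24 = 3·8 + 0   → remainder 0, stop. gcd = 8 (last nonzero row F).
So gcd(144, 344) = 8, with Bézout identity −5·344 + 12·144 = 8. Containment (⊇): the Bézout identity exhibits 8 as an element of (144, 344), giving (8) ⊆ (144, 344). Containment (⊆): since 8 | 144 and 8 | 344 (144 = 8·18, 344 = 8·43), every Z-linear combination of 144 and 344 is divisible by 8, so (144, 344) ⊆ (8). Therefore (144, 344) = (8), d = 8.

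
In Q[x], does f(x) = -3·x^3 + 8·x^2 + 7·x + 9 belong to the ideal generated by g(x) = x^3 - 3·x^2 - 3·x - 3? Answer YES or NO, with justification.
NO

In Q[x] the ideal (g) consists of all multiples of g, so f ∈ (g) iff g | f, i.e. iff the remainder of f on division by g is 0. Divide f by g (g is monic, so eliminate the leading term of the running remainder at each step):
  leading term -3·x^3: subtract (-3)·g(x) = -3·x^3 + 9·x^2 + 9·x + 9, leaving -x^2 - 2·x
The remainder r(x) = -x^2 - 2·x ≠ 0 (and deg r < deg g), so g ∤ f, i.e. f ∉ (g).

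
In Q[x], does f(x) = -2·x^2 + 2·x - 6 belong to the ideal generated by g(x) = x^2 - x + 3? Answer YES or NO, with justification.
In Q[x] the ideal (g) consists of all multiples of g, so f ∈ (g) iff g | f, i.e. iff the remainder of f on division by g is 0. Divide f by g (g is monic, so eliminate the leading term of the running remainder at each step):
  leading term -2·x^2: subtract (-2)·g(x) = -2·x^2 + 2·x - 6, leaving 0
The remainder is 0, so f(x) = g(x) · h(x) with h(x) = -2. Hence g | f, i.e. f ∈ (g).

Final answer: YES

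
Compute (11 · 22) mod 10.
2

Reduce the factors first: 11 ≡ 1, 22 ≡ 2 (mod 10), so 11 · 22 ≡ 1 · 2 (mod 10). 1 · 2 = 2. Dividing by 10: 2 = 0·10 + 2. So (11 · 22) mod 10 = 2.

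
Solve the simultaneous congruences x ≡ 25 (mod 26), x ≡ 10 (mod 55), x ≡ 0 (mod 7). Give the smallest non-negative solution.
The moduli 26, 55, 7 are pairwise coprime, so by the CRT there is a unique solution mod 26·55·7 = 10010.
Solve by successive substitution. Start with x ≡ 25 (mod 26).
  Combine with x ≡ 10 (mod 55): write x = 25 + 26·t and require 25 + 26·t ≡ 10 (mod 55), i.e. 26·t ≡ 10 − 25 ≡ 40 (mod 55). Since 26^(−1) ≡ 36 (mod 55), t ≡ 36·40 ≡ 10 (mod 55). So x ≡ 25 + 26·10 = 285 (mod 1430).
  Combine with x ≡ 0 (mod 7): write x = 285 + 1430·t and require 285 + 1430·t ≡ 0 (mod 7), i.e. 1430·t ≡ 0 − 285 ≡ 2 (mod 7). Since 1430^(−1) ≡ 4 (mod 7) (1430 ≡ 2 (mod 7)), t ≡ 4·2 ≡ 1 (mod 7). So x ≡ 285 + 1430·1 = 1715 (mod 10010).
Unique solution in [0, 10010): x = 1715.

Final answer: x ≡ 1715 (mod 10010); the representative in [0, 10010) is 1715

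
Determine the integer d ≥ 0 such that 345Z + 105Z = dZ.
(345, 105) = (15); d = 15

In the PID Z, (a, b) is generated by gcd(a, b). Compute gcd(345, 105) with the extended Euclidean algorithm, tracking rows (r, s, t) with s·345 + t·105 = r:
  row A: (345, 1, 0)   [1·345 + 0·105 = 345]
  row B: (105, 0, 1)   [0·345 + 1·105 = 105]
  345 = 3·105 + 30   → row C = row A − 3·row B = (30, 1, −3)   [check: 1·345 − 3·105 = 30]
  105 = 3·30 + 15   → row D = row B − 3·row C = (15, −3, 10)   [check: −3·345 + 10·105 = 15]
  30 = 2·15 + 0   → remainder 0, stop. gcd = 15 (last nonzero row D).
So gcd(345, 105) = 15, with Bézout identity −3·345 + 10·105 = 15. Containment (⊇): the Bézout identity exhibits 15 as an element of (345, 105), giving (15) ⊆ (345, 105). Containment (⊆): since 15 | 345 and 15 | 105 (345 = 15·23, 105 = 15·7), every Z-linear combination of 345 and 105 is divisible by 15, so (345, 105) ⊆ (15). Therefore (345, 105) = (15), d = 15.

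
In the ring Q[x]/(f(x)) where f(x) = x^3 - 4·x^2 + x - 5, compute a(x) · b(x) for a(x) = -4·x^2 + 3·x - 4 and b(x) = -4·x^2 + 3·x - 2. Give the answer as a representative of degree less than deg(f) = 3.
a · b ≡ 177·x^2 + 22·x + 208 (mod f(x))

First multiply in Q[x] without reducing: a · b = 16·x^4 - 24·x^3 + 33·x^2 - 18·x + 8. Now divide by f(x) = x^3 - 4·x^2 + x - 5, eliminating the leading term at each step:
  leading term 16·x^4: subtract (16·x)·f(x) = 16·x^4 - 64·x^3 + 16·x^2 - 80·x, leaving 40·x^3 + 17·x^2 + 62·x + 8
  leading term 40·x^3: subtract (40)·f(x) = 40·x^3 - 160·x^2 + 40·x - 200, leaving 177·x^2 + 22·x + 208
The degree is now < 3, so this is the remainder. Hence a · b ≡ 177·x^2 + 22·x + 208 in Q[x]/(f).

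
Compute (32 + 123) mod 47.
14

Reduce the summands first: 123 ≡ 29 (mod 47), so 32 + 123 ≡ 32 + 29 (mod 47). 32 + 29 = 61; 61 = 1·47 + 14, so (32 + 123) mod 47 = 14.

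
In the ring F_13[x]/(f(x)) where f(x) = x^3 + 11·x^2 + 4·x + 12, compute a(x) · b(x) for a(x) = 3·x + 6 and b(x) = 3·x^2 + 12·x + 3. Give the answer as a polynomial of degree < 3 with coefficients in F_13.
a · b ≡ 7·x^2 + 6·x + 1 (mod f(x))

Multiply as integer polynomials: a · b = 9·x^3 + 54·x^2 + 81·x + 18. Reducing coefficients mod 13: a · b ≡ 9·x^3 + 2·x^2 + 3·x + 5. Now divide by f(x) = x^3 + 11·x^2 + 4·x + 12 in F_13[x], eliminating the leading term at each step:
  leading term 9·x^3: subtract (9)·f(x) = 9·x^3 + 8·x^2 + 10·x + 4, leaving 7·x^2 + 6·x + 1 (coefficients mod 13)
The degree is now < 3, so this is the remainder. Hence a · b ≡ 7·x^2 + 6·x + 1 in F_13[x]/(f).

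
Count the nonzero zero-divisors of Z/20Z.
Z/20Z has 11 nonzero zero-divisors

In Z/20Z each nonzero element is either a unit (gcd with 20 is 1) or a zero-divisor (gcd > 1). The number of units is φ(20): factorise 20 = 2^2 · 5, so φ(20) = (2^2 − 2^1) · (5 − 1) = 2 · 4 = 8. The nonzero elements number 20 − 1 = 19. Hence the nonzero zero-divisors number 19 − 8 = 11.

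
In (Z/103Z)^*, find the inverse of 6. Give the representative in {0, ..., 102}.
6^(−1) ≡ 86 (mod 103)

Apply the extended Euclidean algorithm to (103, 6), tracking rows (r, s, t) with s·103 + t·6 = r. Each division r_prev = q·r_cur + r_new produces the new row as (previous row) − q·(current row):
  row A: (103, 1, 0)   [1·103 + 0·6 = 103]
  row B: (6, 0, 1)   [0·103 + 1·6 = 6]
  103 = 17·6 + 1   → row C = row A − 17·row B = (1, 1, −17)   [check: 1·103 − 17·6 = 1]
  6 = 6·1 + 0   → remainder 0, stop. gcd = 1 (last nonzero row C).
The gcd is 1, so 6 is invertible mod 103. The last nonzero row gives 1·103 − 17·6 = 1, so t = −17. So 6^(−1) ≡ −17 ≡ 86 (mod 103). Verify: 6 · 86 = 516 ≡ 1 (mod 103). ✓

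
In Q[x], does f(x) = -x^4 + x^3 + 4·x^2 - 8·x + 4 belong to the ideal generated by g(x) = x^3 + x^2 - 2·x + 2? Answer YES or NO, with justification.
NO

In Q[x] the ideal (g) consists of all multiples of g, so f ∈ (g) iff g | f, i.e. iff the remainder of f on division by g is 0. Divide f by g (g is monic, so eliminate the leading term of the running remainder at each step):
  leading term -x^4: subtract (-x)·g(x) = -x^4 - x^3 + 2·x^2 - 2·x, leaving 2·x^3 + 2·x^2 - 6·x + 4
  leading term 2·x^3: subtract (2)·g(x) = 2·x^3 + 2·x^2 - 4·x + 4, leaving -2·x
The remainder r(x) = -2·x ≠ 0 (and deg r < deg g), so g ∤ f, i.e. f ∉ (g).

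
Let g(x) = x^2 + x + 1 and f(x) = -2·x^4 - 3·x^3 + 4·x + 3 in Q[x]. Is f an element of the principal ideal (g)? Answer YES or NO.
NO

In Q[x] the ideal (g) consists of all multiples of g, so f ∈ (g) iff g | f, i.e. iff the remainder of f on division by g is 0. Divide f by g (g is monic, so eliminate the leading term of the running remainder at each step):
  leading term -2·x^4: subtract (-2·x^2)·g(x) = -2·x^4 - 2·x^3 - 2·x^2, leaving -x^3 + 2·x^2 + 4·x + 3
  leading term -x^3: subtract (-x)·g(x) = -x^3 - x^2 - x, leaving 3·x^2 + 5·x + 3
  leading term 3·x^2: subtract (3)·g(x) = 3·x^2 + 3·x + 3, leaving 2·x
The remainder r(x) = 2·x ≠ 0 (and deg r < deg g), so g ∤ f, i.e. f ∉ (g).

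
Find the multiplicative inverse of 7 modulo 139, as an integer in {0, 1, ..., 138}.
7^(−1) ≡ 20 (mod 139)

Apply the extended Euclidean algorithm to (139, 7), tracking rows (r, s, t) with s·139 + t·7 = r. Each division r_prev = q·r_cur + r_new produces the new row as (previous row) − q·(current row):
  row A: (139, 1, 0)   [1·139 + 0·7 = 139]
  row B: (7, 0, 1)   [0·139 + 1·7 = 7]
  139 = 19·7 + 6   → row C = row A − 19·row B = (6, 1, −19)   [check: 1·139 − 19·7 = 6]
  7 = 1·6 + 1   → row D = row B − 1·row C = (1, −1, 20)   [check: −1·139 + 20·7 = 1]
  6 = 6·1 + 0   → remainder 0, stop. gcd = 1 (last nonzero row D).
The gcd is 1, so 7 is invertible mod 139. The last nonzero row gives −1·139 + 20·7 = 1, so t = 20. So 7^(−1) ≡ 20 (mod 139). Verify: 7 · 20 = 140 ≡ 1 (mod 139). ✓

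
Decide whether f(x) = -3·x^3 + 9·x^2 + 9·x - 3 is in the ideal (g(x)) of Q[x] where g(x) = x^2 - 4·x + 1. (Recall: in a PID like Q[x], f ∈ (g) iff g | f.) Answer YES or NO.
In Q[x] the ideal (g) consists of all multiples of g, so f ∈ (g) iff g | f, i.e. iff the remainder of f on division by g is 0. Divide f by g (g is monic, so eliminate the leading term of the running remainder at each step):
  leading term -3·x^3: subtract (-3·x)·g(x) = -3·x^3 + 12·x^2 - 3·x, leaving -3·x^2 + 12·x - 3
  leading term -3·x^2: subtract (-3)·g(x) = -3·x^2 + 12·x - 3, leaving 0
The remainder is 0, so f(x) = g(x) · h(x) with h(x) = -3·x - 3. Hence g | f, i.e. f ∈ (g).

Final answer: YES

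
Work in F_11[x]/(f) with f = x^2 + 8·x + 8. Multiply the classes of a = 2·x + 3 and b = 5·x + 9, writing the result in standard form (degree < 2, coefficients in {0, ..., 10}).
a · b ≡ 8·x + 2 (mod f(x))

Multiply as integer polynomials: a · b = 10·x^2 + 33·x + 27. Reducing coefficients mod 11: a · b ≡ 10·x^2 + 5. Now divide by f(x) = x^2 + 8·x + 8 in F_11[x], eliminating the leading term at each step:
  leading term 10·x^2: subtract (10)·f(x) = 10·x^2 + 3·x + 3, leaving 8·x + 2 (coefficients mod 11)
The degree is now < 2, so this is the remainder. Hence a · b ≡ 8·x + 2 in F_11[x]/(f).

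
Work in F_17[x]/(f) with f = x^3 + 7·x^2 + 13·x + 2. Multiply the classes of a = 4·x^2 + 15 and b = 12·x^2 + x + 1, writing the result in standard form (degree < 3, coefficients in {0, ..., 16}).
a · b ≡ 14·x^2 + 2·x + 16 (mod f(x))

Multiply as integer polynomials: a · b = 48·x^4 + 4·x^3 + 184·x^2 + 15·x + 15. Reducing coefficients mod 17: a · b ≡ 14·x^4 + 4·x^3 + 14·x^2 + 15·x + 15. Now divide by f(x) = x^3 + 7·x^2 + 13·x + 2 in F_17[x], eliminating the leading term at each step:
  leading term 14·x^4: subtract (14·x)·f(x) = 14·x^4 + 13·x^3 + 12·x^2 + 11·x, leaving 8·x^3 + 2·x^2 + 4·x + 15 (coefficients mod 17)
  leading term 8·x^3: subtract (8)·f(x) = 8·x^3 + 5·x^2 + 2·x + 16, leaving 14·x^2 + 2·x + 16 (coefficients mod 17)
The degree is now < 3, so this is the remainder. Hence a · b ≡ 14·x^2 + 2·x + 16 in F_17[x]/(f).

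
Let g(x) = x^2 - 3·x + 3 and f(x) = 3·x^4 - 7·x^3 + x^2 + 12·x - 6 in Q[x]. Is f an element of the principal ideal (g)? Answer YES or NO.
In Q[x] the ideal (g) consists of all multiples of g, so f ∈ (g) iff g | f, i.e. iff the remainder of f on division by g is 0. Divide f by g (g is monic, so eliminate the leading term of the running remainder at each step):
  leading term 3·x^4: subtract (3·x^2)·g(x) = 3·x^4 - 9·x^3 + 9·x^2, leaving 2·x^3 - 8·x^2 + 12·x - 6
  leading term 2·x^3: subtract (2·x)·g(x) = 2·x^3 - 6·x^2 + 6·x, leaving -2·x^2 + 6·x - 6
  leading term -2·x^2: subtract (-2)·g(x) = -2·x^2 + 6·x - 6, leaving 0
The remainder is 0, so f(x) = g(x) · h(x) with h(x) = 3·x^2 + 2·x - 2. Hence g | f, i.e. f ∈ (g).

Final answer: YES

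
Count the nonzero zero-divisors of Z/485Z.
In Z/485Z each nonzero element is either a unit (gcd with 485 is 1) or a zero-divisor (gcd > 1). The number of units is φ(485): factorise 485 = 5 · 97, so φ(485) = (5 − 1) · (97 − 1) = 4 · 96 = 384. The nonzero elements number 485 − 1 = 484. Hence the nonzero zero-divisors number 484 − 384 = 100.

Final answer: Z/485Z has 100 nonzero zero-divisors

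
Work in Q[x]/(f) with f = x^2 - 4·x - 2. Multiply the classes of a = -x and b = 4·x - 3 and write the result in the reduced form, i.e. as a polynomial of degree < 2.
a · b ≡ -13·x - 8 (mod f(x))

First multiply in Q[x] without reducing: a · b = -4·x^2 + 3·x. Now divide by f(x) = x^2 - 4·x - 2, eliminating the leading term at each step:
  leading term -4·x^2: subtract (-4)·f(x) = -4·x^2 + 16·x + 8, leaving -13·x - 8
The degree is now < 2, so this is the remainder. Hence a · b ≡ -13·x - 8 in Q[x]/(f).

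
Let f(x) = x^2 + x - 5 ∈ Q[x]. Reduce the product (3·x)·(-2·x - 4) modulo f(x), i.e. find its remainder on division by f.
a · b ≡ -6·x - 30 (mod f(x))

First multiply in Q[x] without reducing: a · b = -6·x^2 - 12·x. Now divide by f(x) = x^2 + x - 5, eliminating the leading term at each step:
  leading term -6·x^2: subtract (-6)·f(x) = -6·x^2 - 6·x + 30, leaving -6·x - 30
The degree is now < 2, so this is the remainder. Hence a · b ≡ -6·x - 30 in Q[x]/(f).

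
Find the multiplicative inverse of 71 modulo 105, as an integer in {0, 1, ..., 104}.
Apply the extended Euclidean algorithm to (105, 71), tracking rows (r, s, t) with s·105 + t·71 = r. Each division r_prev = q·r_cur + r_new produces the new row as (previous row) − q·(current row):
  row A: (105, 1, 0)   [1·105 + 0·71 = 105]
  row B: (71, 0, 1)   [0·105 + 1·71 = 71]
  105 = 1·71 + 34   → row C = row A − 1·row B = (34, 1, −1)   [check: 1·105 − 1·71 = 34]
  71 = 2·34 + 3   → row D = row B − 2·row C = (3, −2, 3)   [check: −2·105 + 3·71 = 3]
  34 = 11·3 + 1   → row E = row C − 11·row D = (1, 23, −34)   [check: 23·105 − 34·71 = 1]
  3 = 3·1 + 0   → remainder 0, stop. gcd = 1 (last nonzero row E).
The gcd is 1, so 71 is invertible mod 105. The last nonzero row gives 23·105 − 34·71 = 1, so t = −34. So 71^(−1) ≡ −34 ≡ 71 (mod 105). Verify: 71 · 71 = 5041 ≡ 1 (mod 105). ✓

Final answer: 71^(−1) ≡ 71 (mod 105)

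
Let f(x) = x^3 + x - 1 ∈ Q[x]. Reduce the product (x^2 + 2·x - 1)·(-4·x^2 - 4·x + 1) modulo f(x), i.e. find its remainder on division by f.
First multiply in Q[x] without reducing: a · b = -4·x^4 - 12·x^3 - 3·x^2 + 6·x - 1. Now divide by f(x) = x^3 + x - 1, eliminating the leading term at each step:
  leading term -4·x^4: subtract (-4·x)·f(x) = -4·x^4 - 4·x^2 + 4·x, leaving -12·x^3 + x^2 + 2·x - 1
  leading term -12·x^3: subtract (-12)·f(x) = -12·x^3 - 12·x + 12, leaving x^2 + 14·x - 13
The degree is now < 3, so this is the remainder. Hence a · b ≡ x^2 + 14·x - 13 in Q[x]/(f).

Final answer: a · b ≡ x^2 + 14·x - 13 (mod f(x))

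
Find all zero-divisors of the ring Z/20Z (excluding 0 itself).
An element a ∈ Z/20Z (with a ≠ 0) is a zero-divisor iff gcd(a, 20) > 1 (because a is a unit precisely when gcd(a, n) = 1, and in Z/nZ every nonzero, non-unit element is a zero-divisor). Scan a = 1, ..., 19 and keep those with gcd(a, 20) > 1:
  gcd(2, 20) = 2, gcd(4, 20) = 4, gcd(5, 20) = 5, gcd(6, 20) = 2, gcd(8, 20) = 4, gcd(10, 20) = 10, gcd(12, 20) = 4, gcd(14, 20) = 2, gcd(15, 20) = 5, gcd(16, 20) = 4, gcd(18, 20) = 2.
All other a ∈ {1, ..., 19} have gcd(a, 20) = 1 and are units. So the nonzero zero-divisors are exactly the 11 values of a appearing in this scan.

Final answer: nonzero zero-divisors of Z/20Z = {2, 4, 5, 6, 8, 10, 12, 14, 15, 16, 18}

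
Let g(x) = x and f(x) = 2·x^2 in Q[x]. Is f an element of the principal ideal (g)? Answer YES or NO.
In Q[x] the ideal (g) consists of all multiples of g, so f ∈ (g) iff g | f, i.e. iff the remainder of f on division by g is 0. Divide f by g (g is monic, so eliminate the leading term of the running remainder at each step):
  leading term 2·x^2: subtract (2·x)·g(x) = 2·x^2, leaving 0
The remainder is 0, so f(x) = g(x) · h(x) with h(x) = 2·x. Hence g | f, i.e. f ∈ (g).

Final answer: YES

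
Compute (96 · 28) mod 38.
28

Reduce the factors first: 96 ≡ 20 (mod 38), so 96 · 28 ≡ 20 · 28 (mod 38). 20 · 28 = 560. Dividing by 38: 560 = 14·38 + 28. So (96 · 28) mod 38 = 28.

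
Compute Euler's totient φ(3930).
φ(3930) = 1040

φ is multiplicative, with φ(p^e) = p^e − p^(e−1). Factorise 3930 = 2 · 3 · 5 · 131. Then
  φ(3930) = (2 − 1) · (3 − 1) · (5 − 1) · (131 − 1) = 1 · 2 · 4 · 130 = 1040.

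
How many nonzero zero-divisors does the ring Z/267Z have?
Z/267Z has 90 nonzero zero-divisors

In Z/267Z each nonzero element is either a unit (gcd with 267 is 1) or a zero-divisor (gcd > 1). The number of units is φ(267): factorise 267 = 3 · 89, so φ(267) = (3 − 1) · (89 − 1) = 2 · 88 = 176. The nonzero elements number 267 − 1 = 266. Hence the nonzero zero-divisors number 266 − 176 = 90.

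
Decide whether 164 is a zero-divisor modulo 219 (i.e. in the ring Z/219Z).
NO

gcd(164, 219) = 1, so 164 is a unit in Z/219Z (it has a multiplicative inverse). A unit cannot be a zero-divisor: if 164·b ≡ 0 then multiplying both sides by 164^(−1) gives b ≡ 0. So 164 is not a zero-divisor.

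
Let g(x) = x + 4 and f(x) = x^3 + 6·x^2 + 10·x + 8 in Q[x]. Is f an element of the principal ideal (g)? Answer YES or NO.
In Q[x] the ideal (g) consists of all multiples of g, so f ∈ (g) iff g | f, i.e. iff the remainder of f on division by g is 0. Divide f by g (g is monic, so eliminate the leading term of the running remainder at each step):
  leading term x^3: subtract (x^2)·g(x) = x^3 + 4·x^2, leaving 2·x^2 + 10·x + 8
  leading term 2·x^2: subtract (2·x)·g(x) = 2·x^2 + 8·x, leaving 2·x + 8
  leading term 2·x: subtract (2)·g(x) = 2·x + 8, leaving 0
The remainder is 0, so f(x) = g(x) · h(x) with h(x) = x^2 + 2·x + 2. Hence g | f, i.e. f ∈ (g).

Final answer: YES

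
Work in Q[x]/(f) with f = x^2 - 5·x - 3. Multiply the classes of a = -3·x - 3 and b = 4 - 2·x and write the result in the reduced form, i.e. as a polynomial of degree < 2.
First multiply in Q[x] without reducing: a · b = 6·x^2 - 6·x - 12. Now divide by f(x) = x^2 - 5·x - 3, eliminating the leading term at each step:
  leading term 6·x^2: subtract (6)·f(x) = 6·x^2 - 30·x - 18, leaving 24·x + 6
The degree is now < 2, so this is the remainder. Hence a · b ≡ 24·x + 6 in Q[x]/(f).

Final answer: a · b ≡ 24·x + 6 (mod f(x))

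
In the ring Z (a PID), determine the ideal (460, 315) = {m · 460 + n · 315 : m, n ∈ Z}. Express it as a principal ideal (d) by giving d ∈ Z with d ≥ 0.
In the PID Z, (a, b) is generated by gcd(a, b). Compute gcd(460, 315) with the extended Euclidean algorithm, tracking rows (r, s, t) with s·460 + t·315 = r:
  row A: (460, 1, 0)   [1·460 + 0·315 = 460]
  row B: (315, 0, 1)   [0·460 + 1·315 = 315]
  460 = 1·315 + 145   → row C = row A − 1·row B = (145, 1, −1)   [check: 1·460 − 1·315 = 145]
  315 = 2·145 + 25   → row D = row B − 2·row C = (25, −2, 3)   [check: −2·460 + 3·315 = 25]
  145 = 5·25 + 20   → row E = row C − 5·row D = (20, 11, −16)   [check: 11·460 − 16·315 = 20]
  25 = 1·20 + 5   → row F = row D − 1·row E = (5, −13, 19)   [check: −13·460 + 19·315 = 5]
  20 = 4·5 + 0   → remainder 0, stop. gcd = 5 (last nonzero row F).
So gcd(460, 315) = 5, with Bézout identity −13·460 + 19·315 = 5. Containment (⊇): the Bézout identity exhibits 5 as an element of (460, 315), giving (5) ⊆ (460, 315). Containment (⊆): since 5 | 460 and 5 | 315 (460 = 5·92, 315 = 5·63), every Z-linear combination of 460 and 315 is divisible by 5, so (460, 315) ⊆ (5). Therefore (460, 315) = (5), d = 5.

Final answer: (460, 315) = (5); d = 5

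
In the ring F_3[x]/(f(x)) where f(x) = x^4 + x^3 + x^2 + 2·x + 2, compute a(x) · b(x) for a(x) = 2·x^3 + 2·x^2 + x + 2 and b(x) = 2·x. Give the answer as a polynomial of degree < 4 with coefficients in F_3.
a · b ≡ x^2 + 2·x + 1 (mod f(x))

Multiply as integer polynomials: a · b = 4·x^4 + 4·x^3 + 2·x^2 + 4·x. Reducing coefficients mod 3: a · b ≡ x^4 + x^3 + 2·x^2 + x. Now divide by f(x) = x^4 + x^3 + x^2 + 2·x + 2 in F_3[x], eliminating the leading term at each step:
  leading term x^4: subtract (1)·f(x) = x^4 + x^3 + x^2 + 2·x + 2, leaving x^2 + 2·x + 1 (coefficients mod 3)
The degree is now < 4, so this is the remainder. Hence a · b ≡ x^2 + 2·x + 1 in F_3[x]/(f).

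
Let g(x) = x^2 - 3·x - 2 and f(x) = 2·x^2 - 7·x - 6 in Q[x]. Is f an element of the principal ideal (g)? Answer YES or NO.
NO

In Q[x] the ideal (g) consists of all multiples of g, so f ∈ (g) iff g | f, i.e. iff the remainder of f on division by g is 0. Divide f by g (g is monic, so eliminate the leading term of the running remainder at each step):
  leading term 2·x^2: subtract (2)·g(x) = 2·x^2 - 6·x - 4, leaving -x - 2
The remainder r(x) = -x - 2 ≠ 0 (and deg r < deg g), so g ∤ f, i.e. f ∉ (g).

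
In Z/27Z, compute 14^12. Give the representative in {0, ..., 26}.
Use repeated squaring. Binary(12) = 1100. Walk through the bits of the exponent 12 left-to-right: at each bit after the leading one, square the running value, then multiply by 14 if the bit is 1 (always reducing mod 27):
  bit 1 = 1 (leading): start with 14.
  bit 2 = 1: square 14^2 = 196 ≡ 7; bit is 1, so multiply 7·14 = 98 ≡ 17 (mod 27).
  bit 3 = 0: square 17^2 = 289 ≡ 19 (mod 27).
  bit 4 = 0: square 19^2 = 361 ≡ 10 (mod 27).
Final value: 14^12 ≡ 10 (mod 27).

Final answer: 10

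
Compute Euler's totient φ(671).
φ(671) = 600

φ is multiplicative, with φ(p^e) = p^e − p^(e−1). Factorise 671 = 11 · 61. Then
  φ(671) = (11 − 1) · (61 − 1) = 10 · 60 = 600.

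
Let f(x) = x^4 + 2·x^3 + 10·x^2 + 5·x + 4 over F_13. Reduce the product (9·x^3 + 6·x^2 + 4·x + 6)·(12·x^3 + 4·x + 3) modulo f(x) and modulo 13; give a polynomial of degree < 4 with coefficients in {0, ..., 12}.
a · b ≡ 8·x^3 + 5·x^2 + 5·x + 3 (mod f(x))

Multiply as integer polynomials: a · b = 108·x^6 + 72·x^5 + 84·x^4 + 123·x^3 + 34·x^2 + 36·x + 18. Reducing coefficients mod 13: a · b ≡ 4·x^6 + 7·x^5 + 6·x^4 + 6·x^3 + 8·x^2 + 10·x + 5. Now divide by f(x) = x^4 + 2·x^3 + 10·x^2 + 5·x + 4 in F_13[x], eliminating the leading term at each step:
  leading term 4·x^6: subtract (4·x^2)·f(x) = 4·x^6 + 8·x^5 + x^4 + 7·x^3 + 3·x^2, leaving 12·x^5 + 5·x^4 + 12·x^3 + 5·x^2 + 10·x + 5 (coefficients mod 13)
  leading term 12·x^5: subtract (12·x)·f(x) = 12·x^5 + 11·x^4 + 3·x^3 + 8·x^2 + 9·x, leaving 7·x^4 + 9·x^3 + 10·x^2 + x + 5 (coefficients mod 13)
  leading term 7·x^4: subtract (7)·f(x) = 7·x^4 + x^3 + 5·x^2 + 9·x + 2, leaving 8·x^3 + 5·x^2 + 5·x + 3 (coefficients mod 13)
The degree is now < 4, so this is the remainder. Hence a · b ≡ 8·x^3 + 5·x^2 + 5·x + 3 in F_13[x]/(f).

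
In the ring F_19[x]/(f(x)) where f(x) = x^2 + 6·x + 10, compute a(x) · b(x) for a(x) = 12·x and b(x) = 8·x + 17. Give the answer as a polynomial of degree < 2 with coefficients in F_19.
a · b ≡ 8·x + 9 (mod f(x))

Multiply as integer polynomials: a · b = 96·x^2 + 204·x. Reducing coefficients mod 19: a · b ≡ x^2 + 14·x. Now divide by f(x) = x^2 + 6·x + 10 in F_19[x], eliminating the leading term at each step:
  leading term x^2: subtract (1)·f(x) = x^2 + 6·x + 10, leaving 8·x + 9 (coefficients mod 19)
The degree is now < 2, so this is the remainder. Hence a · b ≡ 8·x + 9 in F_19[x]/(f).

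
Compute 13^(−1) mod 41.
13^(−1) ≡ 19 (mod 41)

Apply the extended Euclidean algorithm to (41, 13), tracking rows (r, s, t) with s·41 + t·13 = r. Each division r_prev = q·r_cur + r_new produces the new row as (previous row) − q·(current row):
  row A: (41, 1, 0)   [1·41 + 0·13 = 41]
  row B: (13, 0, 1)   [0·41 + 1·13 = 13]
  41 = 3·13 + 2   → row C = row A − 3·row B = (2, 1, −3)   [check: 1·41 − 3·13 = 2]
  13 = 6·2 + 1   → row D = row B − 6·row C = (1, −6, 19)   [check: −6·41 + 19·13 = 1]
  2 = 2·1 + 0   → remainder 0, stop. gcd = 1 (last nonzero row D).
The gcd is 1, so 13 is invertible mod 41. The last nonzero row gives −6·41 + 19·13 = 1, so t = 19. So 13^(−1) ≡ 19 (mod 41). Verify: 13 · 19 = 247 ≡ 1 (mod 41). ✓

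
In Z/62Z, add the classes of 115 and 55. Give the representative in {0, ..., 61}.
46

Reduce the summands first: 115 ≡ 53 (mod 62), so 115 + 55 ≡ 53 + 55 (mod 62). 53 + 55 = 108; 108 = 1·62 + 46, so (115 + 55) mod 62 = 46.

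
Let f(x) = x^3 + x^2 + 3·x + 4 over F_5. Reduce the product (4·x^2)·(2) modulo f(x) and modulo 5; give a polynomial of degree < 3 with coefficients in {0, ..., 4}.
a · b ≡ 3·x^2 (mod f(x))

Multiply as integer polynomials: a · b = 8·x^2. Reducing coefficients mod 5: a · b ≡ 3·x^2. This already has degree < 3, so no reduction by f is needed. Hence a · b ≡ 3·x^2 in F_5[x]/(f).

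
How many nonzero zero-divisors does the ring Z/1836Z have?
In Z/1836Z each nonzero element is either a unit (gcd with 1836 is 1) or a zero-divisor (gcd > 1). The number of units is φ(1836): factorise 1836 = 2^2 · 3^3 · 17, so φ(1836) = (2^2 − 2^1) · (3^3 − 3^2) · (17 − 1) = 2 · 18 · 16 = 576. The nonzero elements number 1836 − 1 = 1835. Hence the nonzero zero-divisors number 1835 − 576 = 1259.

Final answer: Z/1836Z has 1259 nonzero zero-divisors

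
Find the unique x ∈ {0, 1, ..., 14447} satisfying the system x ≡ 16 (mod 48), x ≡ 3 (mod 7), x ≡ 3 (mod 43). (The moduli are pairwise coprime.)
The moduli 48, 7, 43 are pairwise coprime, so by the CRT there is a unique solution mod 48·7·43 = 14448.
Solve by successive substitution. Start with x ≡ 16 (mod 48).
  Combine with x ≡ 3 (mod 7): write x = 16 + 48·t and require 16 + 48·t ≡ 3 (mod 7), i.e. 48·t ≡ 3 − 16 ≡ 1 (mod 7). Since 48^(−1) ≡ 6 (mod 7) (48 ≡ 6 (mod 7)), t ≡ 6·1 ≡ 6 (mod 7). So x ≡ 16 + 48·6 = 304 (mod 336).
  Combine with x ≡ 3 (mod 43): write x = 304 + 336·t and require 304 + 336·t ≡ 3 (mod 43), i.e. 336·t ≡ 3 − 304 ≡ 0 (mod 43). Since 336^(−1) ≡ 16 (mod 43) (336 ≡ 35 (mod 43)), t ≡ 16·0 ≡ 0 (mod 43). So x ≡ 304 + 336·0 = 304 (mod 14448).
Unique solution in [0, 14448): x = 304.

Final answer: x ≡ 304 (mod 14448); the representative in [0, 14448) is 304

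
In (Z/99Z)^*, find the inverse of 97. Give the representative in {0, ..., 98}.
Apply the extended Euclidean algorithm to (99, 97), tracking rows (r, s, t) with s·99 + t·97 = r. Each division r_prev = q·r_cur + r_new produces the new row as (previous row) − q·(current row):
  row A: (99, 1, 0)   [1·99 + 0·97 = 99]
  row B: (97, 0, 1)   [0·99 + 1·97 = 97]
  99 = 1·97 + 2   → row C = row A − 1·row B = (2, 1, −1)   [check: 1·99 − 1·97 = 2]
  97 = 48·2 + 1   → row D = row B − 48·row C = (1, −48, 49)   [check: −48·99 + 49·97 = 1]
  2 = 2·1 + 0   → remainder 0, stop. gcd = 1 (last nonzero row D).
The gcd is 1, so 97 is invertible mod 99. The last nonzero row gives −48·99 + 49·97 = 1, so t = 49. So 97^(−1) ≡ 49 (mod 99). Verify: 97 · 49 = 4753 ≡ 1 (mod 99). ✓

Final answer: 97^(−1) ≡ 49 (mod 99)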